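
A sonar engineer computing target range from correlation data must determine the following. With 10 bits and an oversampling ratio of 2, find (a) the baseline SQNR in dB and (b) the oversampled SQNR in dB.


Step 1 — baseline SQNR at Nyquist:
SQNR_base = 6.02*N + 1.76
          = 6.02*10 + 1.76
          = 61.96 dB

Step 2 — oversampling processing gain:
G = 10*log10(OSR) = 10*log10(2) = 3.01 dB

Step 3 — total:
SQNR_total = 61.96 + 3.01 = 64.97 dB

Base SQNR = 61.96 dB; oversampled SQNR = 64.97 dB


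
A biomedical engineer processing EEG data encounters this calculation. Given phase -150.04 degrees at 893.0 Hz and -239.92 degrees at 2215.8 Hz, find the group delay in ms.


Group delay from phase difference:
tau = -d(phi)/d(omega)
d(phi) = -89.88 deg = -1.568702 rad
d(omega) = 2*pi*(2215.8 - 893.0) = 8311.3975 rad/s
tau = -(-1.568702) / 8311.3975
    = 0.1887 ms

0.1887 ms


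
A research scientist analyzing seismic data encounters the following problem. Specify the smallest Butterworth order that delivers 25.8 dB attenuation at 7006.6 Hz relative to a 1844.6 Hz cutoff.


Butterworth filter order formula:
n = log10(10^(A/10) - 1) / (2 * log10(f_stop/f_pass))
10^(25.8/10) - 1 = 379.1894
f_stop/f_pass = 7006.6 / 1844.6 = 3.7984
n = 2.2247 -> ceil = 3

3


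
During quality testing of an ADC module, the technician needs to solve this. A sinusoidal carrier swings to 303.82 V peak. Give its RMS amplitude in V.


RMS voltage for a sinusoidal waveform:
V_rms = V_peak / sqrt(2)
      = 303.82 / 1.414214
      = 214.833 V

214.833 V


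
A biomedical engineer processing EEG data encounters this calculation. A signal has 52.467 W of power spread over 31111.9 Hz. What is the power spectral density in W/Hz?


Power spectral density:
PSD = P / BW
    = 52.467 / 31111.9
    = 0.0016864 W/Hz

0.0016864 W/Hz


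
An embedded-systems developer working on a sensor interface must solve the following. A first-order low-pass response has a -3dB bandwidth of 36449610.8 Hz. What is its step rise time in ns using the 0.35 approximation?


Rise time from bandwidth relationship:
tr = 0.35 / BW
   = 0.35 / 36449610.8
   = 9.602297317e-09 s
   = 9.6023 ns

9.6023 ns


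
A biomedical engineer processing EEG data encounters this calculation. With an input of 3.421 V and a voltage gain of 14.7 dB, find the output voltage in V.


Output voltage from dB gain:
V_out = V_in * 10^(gain_dB / 20)
      = 3.421 * 10^(14.7 / 20)
      = 3.421 * 5.432503
      = 18.5846 V

18.5846 V


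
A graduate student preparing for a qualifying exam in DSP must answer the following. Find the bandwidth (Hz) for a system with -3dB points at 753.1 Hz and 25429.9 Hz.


Bandwidth is the difference of -3dB frequencies:
BW = f_high - f_low
   = 25429.9 - 753.1
   = 24676.8 Hz

24676.8 Hz


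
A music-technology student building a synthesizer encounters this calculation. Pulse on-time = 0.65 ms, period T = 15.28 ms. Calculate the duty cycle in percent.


Duty cycle as a percentage:
DC = (t_on / T) * 100
   = (0.65 / 15.28) * 100
   = 0.042539 * 100
   = 4.25 %

4.25 %


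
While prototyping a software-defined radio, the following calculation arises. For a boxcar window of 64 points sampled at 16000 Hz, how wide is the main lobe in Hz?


Main lobe width for a rectangular window:
Width = 2 * fs / N
      = 2 * 16000 / 64
      = 32000 / 64
      = 500.0 Hz

500.0 Hz


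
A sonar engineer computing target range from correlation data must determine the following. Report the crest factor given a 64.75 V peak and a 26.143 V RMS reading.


Crest factor is the ratio of peak to RMS:
CF = V_peak / V_rms
   = 64.75 / 26.143
   = 2.4768

2.4768


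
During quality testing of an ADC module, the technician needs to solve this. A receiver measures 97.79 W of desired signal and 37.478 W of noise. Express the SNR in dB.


SNR in decibels:
SNR = 10 * log10(Ps / Pn)
    = 10 * log10(97.79 / 37.478)
    = 10 * log10(2.6093)
    = 10 * 0.4165
    = 4.17 dB

4.17 dB


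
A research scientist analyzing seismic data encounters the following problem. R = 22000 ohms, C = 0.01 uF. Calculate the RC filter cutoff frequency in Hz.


Cutoff frequency of a first-order RC filter:
fc = 1 / (2 * pi * R * C)
C = 0.01 uF = 1e-08 F
fc = 1 / (2 * pi * 22000 * 1e-08)
   = 1 / 0.0013823007675795
   = 723.43156 Hz

723.43156 Hz


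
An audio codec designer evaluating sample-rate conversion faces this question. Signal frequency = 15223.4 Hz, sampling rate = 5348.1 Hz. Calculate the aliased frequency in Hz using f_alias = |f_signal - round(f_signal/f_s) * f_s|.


Compute the nearest integer multiple of fs to the signal:
n = round(15223.4 / 5348.1) = 3
f_alias = |15223.4 - 3 * 5348.1|
        = |15223.4 - 16044.3|
        = 820.9 Hz

820.9


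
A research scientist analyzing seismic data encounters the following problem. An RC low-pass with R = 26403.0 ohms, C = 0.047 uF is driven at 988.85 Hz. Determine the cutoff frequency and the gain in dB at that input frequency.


Step 1 — cutoff frequency:
fc = 1 / (2*pi*R*C)
C = 0.047 uF = 4.7e-08 F
fc = 1 / (2*pi*26403.0*4.7e-08)
   = 128.253 Hz

Step 2 — magnitude at f = 988.85 Hz:
|H(f)| = 1 / sqrt(1 + (f/fc)^2)
f/fc = 988.85 / 128.253 = 7.710151
|H| = 1 / sqrt(1 + 59.446428) = 0.1286218
|H|_dB = 20*log10(0.1286218) = -17.81 dB

fc = 128.253 Hz; |H(988.85 Hz)| = -17.81 dB


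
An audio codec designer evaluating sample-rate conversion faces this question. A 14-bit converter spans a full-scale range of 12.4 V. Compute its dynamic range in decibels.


Dynamic range from full-scale to LSB:
V_min = V_max / 2^bits = 12.4 / 2^14
DR = 20 * log10(V_max / V_min)
   = 20 * log10(2^14)
   = 20 * 14 * log10(2)
   = 84.29 dB

84.29 dB


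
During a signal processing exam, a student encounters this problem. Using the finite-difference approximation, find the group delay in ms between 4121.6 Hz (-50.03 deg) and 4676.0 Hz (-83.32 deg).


Group delay from phase difference:
tau = -d(phi)/d(omega)
d(phi) = -33.29 deg = -0.58102 rad
d(omega) = 2*pi*(4676.0 - 4121.6) = 3483.3979 rad/s
tau = -(-0.58102) / 3483.3979
    = 0.1668 ms

0.1668 ms


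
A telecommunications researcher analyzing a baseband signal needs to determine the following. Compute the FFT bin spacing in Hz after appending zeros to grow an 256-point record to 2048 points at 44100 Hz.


Frequency resolution after zero-padding:
N_padded = 256 * 8 = 2048
df = fs / N_padded
   = 44100 / 2048
   = 21.5332 Hz

21.5332 Hz


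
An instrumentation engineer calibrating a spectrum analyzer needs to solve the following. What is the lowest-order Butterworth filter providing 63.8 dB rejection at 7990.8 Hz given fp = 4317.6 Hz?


Butterworth filter order formula:
n = log10(10^(A/10) - 1) / (2 * log10(f_stop/f_pass))
10^(63.8/10) - 1 = 2398831.919
f_stop/f_pass = 7990.8 / 4317.6 = 1.8508
n = 11.932 -> ceil = 12

12


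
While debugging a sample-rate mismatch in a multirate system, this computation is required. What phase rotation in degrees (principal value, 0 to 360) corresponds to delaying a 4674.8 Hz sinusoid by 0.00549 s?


Phase shift from frequency and time delay:
phi = 360 * f * t_delay
    = 360 * 4674.8 * 0.00549
    = 9239.27 degrees
    mod 360 = 239.27 degrees

239.27 degrees


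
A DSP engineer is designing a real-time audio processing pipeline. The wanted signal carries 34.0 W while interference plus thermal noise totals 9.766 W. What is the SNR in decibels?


SNR in decibels:
SNR = 10 * log10(Ps / Pn)
    = 10 * log10(34.0 / 9.766)
    = 10 * log10(3.4815)
    = 10 * 0.5418
    = 5.42 dB

5.42 dB


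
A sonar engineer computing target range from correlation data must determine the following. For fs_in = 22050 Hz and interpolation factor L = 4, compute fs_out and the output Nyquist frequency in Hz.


Step 1 — output sample rate after interpolation by L:
fs_out = L * fs_in = 4 * 22050 = 88200 Hz

Step 2 — Nyquist frequency of the output stream:
f_Nyq = fs_out / 2 = 88200 / 2 = 44100.0 Hz

fs_out = 88200 Hz; f_Nyquist = 44100.0 Hz


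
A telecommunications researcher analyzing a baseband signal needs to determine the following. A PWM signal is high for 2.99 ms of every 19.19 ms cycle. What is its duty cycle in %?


Duty cycle as a percentage:
DC = (t_on / T) * 100
   = (2.99 / 19.19) * 100
   = 0.15581 * 100
   = 15.58 %

15.58 %


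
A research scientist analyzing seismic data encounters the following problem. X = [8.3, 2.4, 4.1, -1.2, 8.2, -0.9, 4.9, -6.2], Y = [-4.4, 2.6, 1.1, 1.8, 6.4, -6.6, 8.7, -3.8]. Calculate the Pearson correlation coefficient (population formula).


Pearson correlation coefficient (population):
r = cov(X,Y) / (std(X) * std(Y))
Mean X = 2.45, Mean Y = 0.725
Cov(X,Y) = 10.30875
Std(X) = 4.682147, Std(Y) = 5.012671
r = 0.4392

0.4392


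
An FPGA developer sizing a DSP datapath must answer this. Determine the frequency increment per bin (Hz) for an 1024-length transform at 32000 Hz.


DFT frequency resolution:
df = fs / N
   = 32000 / 1024
   = 31.25 Hz

31.25 Hz


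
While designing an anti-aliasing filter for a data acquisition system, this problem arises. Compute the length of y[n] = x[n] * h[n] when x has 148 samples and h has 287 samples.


Linear convolution output length:
L = N + M - 1
  = 148 + 287 - 1
  = 434 samples

434


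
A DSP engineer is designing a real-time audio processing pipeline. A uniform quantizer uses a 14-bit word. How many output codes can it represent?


Number of quantization levels = 2^N
= 2^14
= 16384

16384


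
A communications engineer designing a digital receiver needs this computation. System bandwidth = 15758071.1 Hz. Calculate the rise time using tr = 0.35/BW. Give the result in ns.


Rise time from bandwidth relationship:
tr = 0.35 / BW
   = 0.35 / 15758071.1
   = 2.221084026e-08 s
   = 22.2108 ns

22.2108 ns


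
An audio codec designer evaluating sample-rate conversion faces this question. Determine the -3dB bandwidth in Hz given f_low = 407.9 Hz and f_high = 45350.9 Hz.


Bandwidth is the difference of -3dB frequencies:
BW = f_high - f_low
   = 45350.9 - 407.9
   = 44943.0 Hz

44943.0 Hz


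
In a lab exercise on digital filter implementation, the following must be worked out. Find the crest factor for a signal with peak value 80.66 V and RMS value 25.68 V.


Crest factor is the ratio of peak to RMS:
CF = V_peak / V_rms
   = 80.66 / 25.68
   = 3.141

3.141


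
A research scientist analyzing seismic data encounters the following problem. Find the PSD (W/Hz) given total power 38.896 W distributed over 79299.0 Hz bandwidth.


Power spectral density:
PSD = P / BW
    = 38.896 / 79299.0
    = 0.0004905 W/Hz

0.0004905 W/Hz


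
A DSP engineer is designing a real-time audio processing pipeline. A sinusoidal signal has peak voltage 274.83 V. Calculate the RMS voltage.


RMS voltage for a sinusoidal waveform:
V_rms = V_peak / sqrt(2)
      = 274.83 / 1.414214
      = 194.334 V

194.334 V


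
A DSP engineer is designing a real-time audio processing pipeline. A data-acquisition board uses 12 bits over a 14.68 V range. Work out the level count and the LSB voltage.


Step 1 — number of quantization levels:
L = 2^N = 2^12 = 4096

Step 2 — LSB step size:
delta = Vfs / L
      = 14.68 / 4096
      = 0.00358398 V

Levels = 4096; step size = 0.00358398 V


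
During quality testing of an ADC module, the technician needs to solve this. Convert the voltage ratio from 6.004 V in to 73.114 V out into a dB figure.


Voltage gain in dB:
G = 20 * log10(Vout / Vin)
  = 20 * log10(73.114 / 6.004)
  = 20 * log10(12.177548)
  = 20 * 1.08556
  = 21.71 dB

21.71 dB


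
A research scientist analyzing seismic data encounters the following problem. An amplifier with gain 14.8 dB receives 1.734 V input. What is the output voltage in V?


Output voltage from dB gain:
V_out = V_in * 10^(gain_dB / 20)
      = 1.734 * 10^(14.8 / 20)
      = 1.734 * 5.495409
      = 9.529 V

9.529 V


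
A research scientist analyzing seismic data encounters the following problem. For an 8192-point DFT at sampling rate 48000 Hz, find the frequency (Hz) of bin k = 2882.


Frequency of DFT bin k:
f_k = k * fs / N
    = 2882 * 48000 / 8192
    = 138336000 / 8192
    = 16886.719 Hz

16886.719 Hz


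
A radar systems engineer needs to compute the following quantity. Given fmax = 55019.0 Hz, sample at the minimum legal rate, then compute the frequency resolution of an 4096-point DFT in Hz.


Step 1 — Nyquist sampling rate:
fs = 2 * fmax = 2 * 55019.0 = 110038.0 Hz

Step 2 — DFT bin spacing:
df = fs / N = 110038.0 / 4096 = 26.8647 Hz

26.8647 Hz


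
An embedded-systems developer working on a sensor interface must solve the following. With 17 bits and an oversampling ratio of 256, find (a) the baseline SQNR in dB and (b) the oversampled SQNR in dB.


Step 1 — baseline SQNR at Nyquist:
SQNR_base = 6.02*N + 1.76
          = 6.02*17 + 1.76
          = 104.1 dB

Step 2 — oversampling processing gain:
G = 10*log10(OSR) = 10*log10(256) = 24.08 dB

Step 3 — total:
SQNR_total = 104.1 + 24.08 = 128.18 dB

Base SQNR = 104.1 dB; oversampled SQNR = 128.18 dB


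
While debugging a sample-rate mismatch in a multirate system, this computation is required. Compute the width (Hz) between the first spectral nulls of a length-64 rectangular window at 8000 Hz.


Main lobe width for a rectangular window:
Width = 2 * fs / N
      = 2 * 8000 / 64
      = 16000 / 64
      = 250.0 Hz

250.0 Hz


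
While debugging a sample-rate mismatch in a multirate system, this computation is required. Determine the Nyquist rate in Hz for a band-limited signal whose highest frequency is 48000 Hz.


The Nyquist rate is twice the maximum frequency component.
fs_min = 2 * fmax
      = 2 * 48000
      = 96000 Hz

96000


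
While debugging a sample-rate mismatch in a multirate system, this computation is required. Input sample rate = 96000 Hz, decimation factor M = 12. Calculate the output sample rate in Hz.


Decimation reduces the sample rate:
fs_out = fs_in / M
       = 96000 / 12
       = 8000.0 Hz

8000.0 Hz


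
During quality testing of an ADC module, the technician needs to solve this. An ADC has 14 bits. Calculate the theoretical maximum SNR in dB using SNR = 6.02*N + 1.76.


Theoretical SNR for a full-scale sinusoid:
SNR = 6.02 * N + 1.76
    = 6.02 * 14 + 1.76
    = 84.28 + 1.76
    = 86.04 dB

86.04 dB


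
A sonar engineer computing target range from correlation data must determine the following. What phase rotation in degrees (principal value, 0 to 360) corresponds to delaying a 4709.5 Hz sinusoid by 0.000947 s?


Phase shift from frequency and time delay:
phi = 360 * f * t_delay
    = 360 * 4709.5 * 0.000947
    = 1605.56 degrees
    mod 360 = 165.56 degrees

165.56 degrees


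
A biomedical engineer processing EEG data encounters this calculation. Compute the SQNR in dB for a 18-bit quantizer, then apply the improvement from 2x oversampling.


Step 1 — baseline SQNR at Nyquist:
SQNR_base = 6.02*N + 1.76
          = 6.02*18 + 1.76
          = 110.12 dB

Step 2 — oversampling processing gain:
G = 10*log10(OSR) = 10*log10(2) = 3.01 dB

Step 3 — total:
SQNR_total = 110.12 + 3.01 = 113.13 dB

Base SQNR = 110.12 dB; oversampled SQNR = 113.13 dB


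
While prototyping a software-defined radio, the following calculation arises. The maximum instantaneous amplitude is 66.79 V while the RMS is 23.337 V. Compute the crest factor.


Crest factor is the ratio of peak to RMS:
CF = V_peak / V_rms
   = 66.79 / 23.337
   = 2.862

2.862


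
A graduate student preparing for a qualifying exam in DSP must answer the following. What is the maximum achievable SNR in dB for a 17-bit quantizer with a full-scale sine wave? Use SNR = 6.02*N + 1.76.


Theoretical SNR for a full-scale sinusoid:
SNR = 6.02 * N + 1.76
    = 6.02 * 17 + 1.76
    = 102.34 + 1.76
    = 104.1 dB

104.1 dB


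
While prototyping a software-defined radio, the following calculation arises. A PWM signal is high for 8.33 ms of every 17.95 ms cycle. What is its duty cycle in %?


Duty cycle as a percentage:
DC = (t_on / T) * 100
   = (8.33 / 17.95) * 100
   = 0.464067 * 100
   = 46.41 %

46.41 %


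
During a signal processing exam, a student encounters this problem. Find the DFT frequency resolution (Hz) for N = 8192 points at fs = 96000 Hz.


DFT frequency resolution:
df = fs / N
   = 96000 / 8192
   = 11.7188 Hz

11.7188 Hz


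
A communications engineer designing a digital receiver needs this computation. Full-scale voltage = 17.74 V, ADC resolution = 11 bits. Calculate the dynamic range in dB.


Dynamic range from full-scale to LSB:
V_min = V_max / 2^bits = 17.74 / 2^11
DR = 20 * log10(V_max / V_min)
   = 20 * log10(2^11)
   = 20 * 11 * log10(2)
   = 66.23 dB

66.23 dB


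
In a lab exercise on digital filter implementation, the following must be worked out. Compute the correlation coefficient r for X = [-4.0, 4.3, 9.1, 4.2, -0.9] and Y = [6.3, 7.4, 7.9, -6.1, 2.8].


Pearson correlation coefficient (population):
r = cov(X,Y) / (std(X) * std(Y))
Mean X = 2.54, Mean Y = 3.66
Cov(X,Y) = 0.7776
Std(X) = 4.549549, Std(Y) = 5.194844
r = 0.0329

0.0329


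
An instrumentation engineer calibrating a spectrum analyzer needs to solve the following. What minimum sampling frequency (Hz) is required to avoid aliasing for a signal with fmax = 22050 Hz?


The Nyquist rate is twice the maximum frequency component.
fs_min = 2 * fmax
      = 2 * 22050
      = 44100 Hz

44100


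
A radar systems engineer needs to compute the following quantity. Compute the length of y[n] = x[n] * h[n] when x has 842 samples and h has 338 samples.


Linear convolution output length:
L = N + M - 1
  = 842 + 338 - 1
  = 1179 samples

1179


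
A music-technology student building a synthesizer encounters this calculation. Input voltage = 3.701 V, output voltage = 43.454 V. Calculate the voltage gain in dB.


Voltage gain in dB:
G = 20 * log10(Vout / Vin)
  = 20 * log10(43.454 / 3.701)
  = 20 * log10(11.741151)
  = 20 * 1.069711
  = 21.39 dB

21.39 dB


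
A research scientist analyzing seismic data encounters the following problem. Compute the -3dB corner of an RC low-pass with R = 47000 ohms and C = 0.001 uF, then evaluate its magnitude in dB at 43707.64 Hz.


Step 1 — cutoff frequency:
fc = 1 / (2*pi*R*C)
C = 0.001 uF = 1e-09 F
fc = 1 / (2*pi*47000*1e-09)
   = 3386.275 Hz

Step 2 — magnitude at f = 43707.64 Hz:
|H(f)| = 1 / sqrt(1 + (f/fc)^2)
f/fc = 43707.64 / 3386.275 = 12.907292
|H| = 1 / sqrt(1 + 166.598187) = 0.0772441
|H|_dB = 20*log10(0.0772441) = -22.24 dB

fc = 3386.275 Hz; |H(43707.64 Hz)| = -22.24 dB


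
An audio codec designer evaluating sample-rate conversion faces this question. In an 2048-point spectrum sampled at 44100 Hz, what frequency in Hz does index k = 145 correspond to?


Frequency of DFT bin k:
f_k = k * fs / N
    = 145 * 44100 / 2048
    = 6394500 / 2048
    = 3122.314 Hz

3122.314 Hz


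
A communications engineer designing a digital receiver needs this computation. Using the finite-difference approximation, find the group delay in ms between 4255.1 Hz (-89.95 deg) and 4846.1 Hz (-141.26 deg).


Group delay from phase difference:
tau = -d(phi)/d(omega)
d(phi) = -51.31 deg = -0.895528 rad
d(omega) = 2*pi*(4846.1 - 4255.1) = 3713.3625 rad/s
tau = -(-0.895528) / 3713.3625
    = 0.2412 ms

0.2412 ms


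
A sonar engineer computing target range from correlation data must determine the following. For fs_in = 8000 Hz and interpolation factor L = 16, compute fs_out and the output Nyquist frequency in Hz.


Step 1 — output sample rate after interpolation by L:
fs_out = L * fs_in = 16 * 8000 = 128000 Hz

Step 2 — Nyquist frequency of the output stream:
f_Nyq = fs_out / 2 = 128000 / 2 = 64000.0 Hz

fs_out = 128000 Hz; f_Nyquist = 64000.0 Hz


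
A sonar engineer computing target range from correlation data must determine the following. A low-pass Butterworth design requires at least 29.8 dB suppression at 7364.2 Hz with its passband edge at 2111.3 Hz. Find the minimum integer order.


Butterworth filter order formula:
n = log10(10^(A/10) - 1) / (2 * log10(f_stop/f_pass))
10^(29.8/10) - 1 = 953.9926
f_stop/f_pass = 7364.2 / 2111.3 = 3.488
n = 2.7457 -> ceil = 3

3


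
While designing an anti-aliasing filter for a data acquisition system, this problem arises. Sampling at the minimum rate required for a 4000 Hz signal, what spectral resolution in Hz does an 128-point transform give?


Step 1 — Nyquist sampling rate:
fs = 2 * fmax = 2 * 4000 = 8000 Hz

Step 2 — DFT bin spacing:
df = fs / N = 8000 / 128 = 62.5 Hz

62.5 Hz


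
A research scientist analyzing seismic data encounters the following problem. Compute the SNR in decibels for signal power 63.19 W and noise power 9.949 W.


SNR in decibels:
SNR = 10 * log10(Ps / Pn)
    = 10 * log10(63.19 / 9.949)
    = 10 * log10(6.3514)
    = 10 * 0.8029
    = 8.03 dB

8.03 dB


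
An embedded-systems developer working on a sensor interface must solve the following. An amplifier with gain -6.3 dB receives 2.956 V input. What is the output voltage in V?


Output voltage from dB gain:
V_out = V_in * 10^(gain_dB / 20)
      = 2.956 * 10^(-6.3 / 20)
      = 2.956 * 0.484172
      = 1.4312 V

1.4312 V


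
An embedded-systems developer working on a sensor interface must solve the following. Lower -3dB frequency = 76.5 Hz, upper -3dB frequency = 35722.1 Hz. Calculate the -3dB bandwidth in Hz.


Bandwidth is the difference of -3dB frequencies:
BW = f_high - f_low
   = 35722.1 - 76.5
   = 35645.6 Hz

35645.6 Hz


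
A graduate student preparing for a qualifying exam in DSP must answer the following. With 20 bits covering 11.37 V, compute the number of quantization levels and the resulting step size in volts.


Step 1 — number of quantization levels:
L = 2^N = 2^20 = 1048576

Step 2 — LSB step size:
delta = Vfs / L
      = 11.37 / 1048576
      = 1.084e-05 V

Levels = 1048576; step size = 1.084e-05 V


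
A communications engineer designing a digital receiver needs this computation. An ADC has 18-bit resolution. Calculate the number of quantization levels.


Number of quantization levels = 2^N
= 2^18
= 262144

262144


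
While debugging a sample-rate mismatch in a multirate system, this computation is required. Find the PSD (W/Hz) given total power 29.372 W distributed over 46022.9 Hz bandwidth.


Power spectral density:
PSD = P / BW
    = 29.372 / 46022.9
    = 0.0006382 W/Hz

0.0006382 W/Hz


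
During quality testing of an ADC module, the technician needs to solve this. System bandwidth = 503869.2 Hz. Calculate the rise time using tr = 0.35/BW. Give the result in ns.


Rise time from bandwidth relationship:
tr = 0.35 / BW
   = 0.35 / 503869.2
   = 6.946247161e-07 s
   = 694.6247 ns

694.6247 ns


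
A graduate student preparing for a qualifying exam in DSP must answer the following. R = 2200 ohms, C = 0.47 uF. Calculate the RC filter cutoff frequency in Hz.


Cutoff frequency of a first-order RC filter:
fc = 1 / (2 * pi * R * C)
C = 0.47 uF = 4.7e-07 F
fc = 1 / (2 * pi * 2200 * 4.7e-07)
   = 1 / 0.0064968136076237
   = 153.921608 Hz

153.921608 Hz


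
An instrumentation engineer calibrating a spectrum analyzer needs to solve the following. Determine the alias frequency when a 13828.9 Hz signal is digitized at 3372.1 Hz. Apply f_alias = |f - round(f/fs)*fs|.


Compute the nearest integer multiple of fs to the signal:
n = round(13828.9 / 3372.1) = 4
f_alias = |13828.9 - 4 * 3372.1|
        = |13828.9 - 13488.4|
        = 340.5 Hz

340.5


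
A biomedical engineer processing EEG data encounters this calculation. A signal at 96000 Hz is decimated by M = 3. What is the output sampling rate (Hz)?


Decimation reduces the sample rate:
fs_out = fs_in / M
       = 96000 / 3
       = 32000.0 Hz

32000.0 Hz


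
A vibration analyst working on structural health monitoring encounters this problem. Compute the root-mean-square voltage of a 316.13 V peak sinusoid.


RMS voltage for a sinusoidal waveform:
V_rms = V_peak / sqrt(2)
      = 316.13 / 1.414214
      = 223.538 V

223.538 V


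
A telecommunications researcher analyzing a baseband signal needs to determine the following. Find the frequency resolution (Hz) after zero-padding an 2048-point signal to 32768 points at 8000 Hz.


Frequency resolution after zero-padding:
N_padded = 2048 * 16 = 32768
df = fs / N_padded
   = 8000 / 32768
   = 0.2441 Hz

0.2441 Hz


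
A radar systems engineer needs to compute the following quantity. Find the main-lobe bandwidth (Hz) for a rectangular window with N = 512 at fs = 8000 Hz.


Main lobe width for a rectangular window:
Width = 2 * fs / N
      = 2 * 8000 / 512
      = 16000 / 512
      = 31.25 Hz

31.25 Hz


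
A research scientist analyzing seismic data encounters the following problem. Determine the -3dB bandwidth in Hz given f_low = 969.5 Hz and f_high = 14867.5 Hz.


Bandwidth is the difference of -3dB frequencies:
BW = f_high - f_low
   = 14867.5 - 969.5
   = 13898.0 Hz

13898.0 Hz


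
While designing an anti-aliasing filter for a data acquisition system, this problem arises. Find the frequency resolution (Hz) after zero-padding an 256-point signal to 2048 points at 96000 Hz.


Frequency resolution after zero-padding:
N_padded = 256 * 8 = 2048
df = fs / N_padded
   = 96000 / 2048
   = 46.875 Hz

46.875 Hz


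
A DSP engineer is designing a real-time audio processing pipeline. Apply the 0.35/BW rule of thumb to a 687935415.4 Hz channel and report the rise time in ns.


Rise time from bandwidth relationship:
tr = 0.35 / BW
   = 0.35 / 687935415.4
   = 5.087686899e-10 s
   = 0.5088 ns

0.5088 ns


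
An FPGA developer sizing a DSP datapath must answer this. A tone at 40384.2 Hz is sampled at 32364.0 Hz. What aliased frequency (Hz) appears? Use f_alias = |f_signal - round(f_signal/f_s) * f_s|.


Compute the nearest integer multiple of fs to the signal:
n = round(40384.2 / 32364.0) = 1
f_alias = |40384.2 - 1 * 32364.0|
        = |40384.2 - 32364.0|
        = 8020.2 Hz

8020.2


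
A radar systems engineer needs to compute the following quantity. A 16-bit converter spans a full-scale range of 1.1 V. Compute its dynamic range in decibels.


Dynamic range from full-scale to LSB:
V_min = V_max / 2^bits = 1.1 / 2^16
DR = 20 * log10(V_max / V_min)
   = 20 * log10(2^16)
   = 20 * 16 * log10(2)
   = 96.33 dB

96.33 dB


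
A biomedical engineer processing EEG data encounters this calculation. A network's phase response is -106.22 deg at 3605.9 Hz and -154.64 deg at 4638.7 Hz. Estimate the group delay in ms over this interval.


Group delay from phase difference:
tau = -d(phi)/d(omega)
d(phi) = -48.42 deg = -0.845088 rad
d(omega) = 2*pi*(4638.7 - 3605.9) = 6489.2738 rad/s
tau = -(-0.845088) / 6489.2738
    = 0.1302 ms

0.1302 ms


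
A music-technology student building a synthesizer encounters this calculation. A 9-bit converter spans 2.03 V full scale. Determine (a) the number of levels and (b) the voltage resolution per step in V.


Step 1 — number of quantization levels:
L = 2^N = 2^9 = 512

Step 2 — LSB step size:
delta = Vfs / L
      = 2.03 / 512
      = 0.00396484 V

Levels = 512; step size = 0.00396484 V


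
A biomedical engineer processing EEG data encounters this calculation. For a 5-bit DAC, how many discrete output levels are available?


Number of quantization levels = 2^N
= 2^5
= 32

32


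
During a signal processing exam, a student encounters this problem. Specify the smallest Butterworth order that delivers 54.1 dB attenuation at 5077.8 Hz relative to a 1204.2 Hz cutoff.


Butterworth filter order formula:
n = log10(10^(A/10) - 1) / (2 * log10(f_stop/f_pass))
10^(54.1/10) - 1 = 257038.5783
f_stop/f_pass = 5077.8 / 1204.2 = 4.2167
n = 4.3282 -> ceil = 5

5


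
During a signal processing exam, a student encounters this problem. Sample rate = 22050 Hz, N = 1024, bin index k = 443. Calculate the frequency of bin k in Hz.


Frequency of DFT bin k:
f_k = k * fs / N
    = 443 * 22050 / 1024
    = 9768150 / 1024
    = 9539.209 Hz

9539.209 Hz


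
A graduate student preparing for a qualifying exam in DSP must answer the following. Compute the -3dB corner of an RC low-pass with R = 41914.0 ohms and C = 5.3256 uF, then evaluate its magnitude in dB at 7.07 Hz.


Step 1 — cutoff frequency:
fc = 1 / (2*pi*R*C)
C = 5.3256 uF = 5.3256e-06 F
fc = 1 / (2*pi*41914.0*5.3256e-06)
   = 0.713005 Hz

Step 2 — magnitude at f = 7.07 Hz:
|H(f)| = 1 / sqrt(1 + (f/fc)^2)
f/fc = 7.07 / 0.713005 = 9.915779
|H| = 1 / sqrt(1 + 98.322673) = 0.1003404
|H|_dB = 20*log10(0.1003404) = -19.97 dB

fc = 0.713005 Hz; |H(7.07 Hz)| = -19.97 dB


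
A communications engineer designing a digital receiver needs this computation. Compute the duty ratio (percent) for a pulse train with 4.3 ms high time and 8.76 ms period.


Duty cycle as a percentage:
DC = (t_on / T) * 100
   = (4.3 / 8.76) * 100
   = 0.490868 * 100
   = 49.09 %

49.09 %


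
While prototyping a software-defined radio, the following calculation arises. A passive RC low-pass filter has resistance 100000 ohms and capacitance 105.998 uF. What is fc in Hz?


Cutoff frequency of a first-order RC filter:
fc = 1 / (2 * pi * R * C)
C = 105.998 uF = 0.000105998 F
fc = 1 / (2 * pi * 100000 * 0.000105998)
   = 1 / 66.600507619042
   = 0.015015 Hz

0.015015 Hz


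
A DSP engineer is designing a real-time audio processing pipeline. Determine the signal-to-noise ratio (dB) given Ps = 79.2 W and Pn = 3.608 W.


SNR in decibels:
SNR = 10 * log10(Ps / Pn)
    = 10 * log10(79.2 / 3.608)
    = 10 * log10(21.9512)
    = 10 * 1.3415
    = 13.41 dB

13.41 dB


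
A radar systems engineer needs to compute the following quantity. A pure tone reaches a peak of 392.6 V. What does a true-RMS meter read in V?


RMS voltage for a sinusoidal waveform:
V_rms = V_peak / sqrt(2)
      = 392.6 / 1.414214
      = 277.61 V

277.61 V


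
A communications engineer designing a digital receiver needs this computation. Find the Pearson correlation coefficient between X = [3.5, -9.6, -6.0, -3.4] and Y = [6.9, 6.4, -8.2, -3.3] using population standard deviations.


Pearson correlation coefficient (population):
r = cov(X,Y) / (std(X) * std(Y))
Mean X = -3.875, Mean Y = 0.45
Cov(X,Y) = 7.52625
Std(X) = 4.79342, Std(Y) = 6.439915
r = 0.2438

0.2438


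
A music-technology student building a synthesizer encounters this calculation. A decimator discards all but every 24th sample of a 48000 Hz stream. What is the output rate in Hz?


Decimation reduces the sample rate:
fs_out = fs_in / M
       = 48000 / 24
       = 2000.0 Hz

2000.0 Hz


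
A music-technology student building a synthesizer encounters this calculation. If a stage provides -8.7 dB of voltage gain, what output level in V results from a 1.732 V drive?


Output voltage from dB gain:
V_out = V_in * 10^(gain_dB / 20)
      = 1.732 * 10^(-8.7 / 20)
      = 1.732 * 0.367282
      = 0.6361 V

0.6361 V


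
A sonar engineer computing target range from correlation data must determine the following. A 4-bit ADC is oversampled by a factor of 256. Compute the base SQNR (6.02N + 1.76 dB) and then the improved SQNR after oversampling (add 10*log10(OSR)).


Step 1 — baseline SQNR at Nyquist:
SQNR_base = 6.02*N + 1.76
          = 6.02*4 + 1.76
          = 25.84 dB

Step 2 — oversampling processing gain:
G = 10*log10(OSR) = 10*log10(256) = 24.08 dB

Step 3 — total:
SQNR_total = 25.84 + 24.08 = 49.92 dB

Base SQNR = 25.84 dB; oversampled SQNR = 49.92 dB


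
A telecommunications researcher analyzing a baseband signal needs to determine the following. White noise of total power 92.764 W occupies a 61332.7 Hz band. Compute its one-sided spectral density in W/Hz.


Power spectral density:
PSD = P / BW
    = 92.764 / 61332.7
    = 0.00151247 W/Hz

0.00151247 W/Hz


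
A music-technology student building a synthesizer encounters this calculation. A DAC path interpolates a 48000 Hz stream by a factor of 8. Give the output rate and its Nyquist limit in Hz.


Step 1 — output sample rate after interpolation by L:
fs_out = L * fs_in = 8 * 48000 = 384000 Hz

Step 2 — Nyquist frequency of the output stream:
f_Nyq = fs_out / 2 = 384000 / 2 = 192000.0 Hz

fs_out = 384000 Hz; f_Nyquist = 192000.0 Hz


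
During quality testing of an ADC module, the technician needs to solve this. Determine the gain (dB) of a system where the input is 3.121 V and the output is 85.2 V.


Voltage gain in dB:
G = 20 * log10(Vout / Vin)
  = 20 * log10(85.2 / 3.121)
  = 20 * log10(27.298943)
  = 20 * 1.436146
  = 28.72 dB

28.72 dB


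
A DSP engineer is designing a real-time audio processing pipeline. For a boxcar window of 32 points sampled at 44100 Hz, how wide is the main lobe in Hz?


Main lobe width for a rectangular window:
Width = 2 * fs / N
      = 2 * 44100 / 32
      = 88200 / 32
      = 2756.25 Hz

2756.25 Hz


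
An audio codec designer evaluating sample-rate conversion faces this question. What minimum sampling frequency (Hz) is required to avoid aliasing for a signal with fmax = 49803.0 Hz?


The Nyquist rate is twice the maximum frequency component.
fs_min = 2 * fmax
      = 2 * 49803.0
      = 99606.0 Hz

99606.0


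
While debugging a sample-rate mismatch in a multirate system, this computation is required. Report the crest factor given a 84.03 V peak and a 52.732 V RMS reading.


Crest factor is the ratio of peak to RMS:
CF = V_peak / V_rms
   = 84.03 / 52.732
   = 1.5935

1.5935


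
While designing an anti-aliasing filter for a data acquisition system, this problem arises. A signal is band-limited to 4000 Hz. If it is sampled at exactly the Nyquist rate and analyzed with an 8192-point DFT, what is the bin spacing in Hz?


Step 1 — Nyquist sampling rate:
fs = 2 * fmax = 2 * 4000 = 8000 Hz

Step 2 — DFT bin spacing:
df = fs / N = 8000 / 8192 = 0.9766 Hz

0.9766 Hz


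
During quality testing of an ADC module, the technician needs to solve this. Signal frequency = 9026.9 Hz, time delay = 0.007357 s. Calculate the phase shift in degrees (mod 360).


Phase shift from frequency and time delay:
phi = 360 * f * t_delay
    = 360 * 9026.9 * 0.007357
    = 23907.93 degrees
    mod 360 = 147.93 degrees

147.93 degrees


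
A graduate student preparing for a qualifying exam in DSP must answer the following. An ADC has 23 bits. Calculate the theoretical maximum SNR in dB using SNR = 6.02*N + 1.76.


Theoretical SNR for a full-scale sinusoid:
SNR = 6.02 * N + 1.76
    = 6.02 * 23 + 1.76
    = 138.46 + 1.76
    = 140.22 dB

140.22 dB


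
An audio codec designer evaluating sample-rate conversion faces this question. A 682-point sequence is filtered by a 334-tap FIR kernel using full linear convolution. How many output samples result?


Linear convolution output length:
L = N + M - 1
  = 682 + 334 - 1
  = 1015 samples

1015


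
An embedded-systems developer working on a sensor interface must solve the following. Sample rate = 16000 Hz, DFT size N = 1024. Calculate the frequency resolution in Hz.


DFT frequency resolution:
df = fs / N
   = 16000 / 1024
   = 15.625 Hz

15.625 Hz


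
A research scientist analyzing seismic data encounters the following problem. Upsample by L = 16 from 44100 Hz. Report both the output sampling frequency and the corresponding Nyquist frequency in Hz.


Step 1 — output sample rate after interpolation by L:
fs_out = L * fs_in = 16 * 44100 = 705600 Hz

Step 2 — Nyquist frequency of the output stream:
f_Nyq = fs_out / 2 = 705600 / 2 = 352800.0 Hz

fs_out = 705600 Hz; f_Nyquist = 352800.0 Hz


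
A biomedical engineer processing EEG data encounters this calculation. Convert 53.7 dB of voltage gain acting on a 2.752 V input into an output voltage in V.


Output voltage from dB gain:
V_out = V_in * 10^(gain_dB / 20)
      = 2.752 * 10^(53.7 / 20)
      = 2.752 * 484.172368
      = 1332.4424 V

1332.4424 V


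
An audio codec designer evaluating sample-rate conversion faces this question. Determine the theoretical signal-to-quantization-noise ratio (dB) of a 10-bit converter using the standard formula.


Theoretical SNR for a full-scale sinusoid:
SNR = 6.02 * N + 1.76
    = 6.02 * 10 + 1.76
    = 60.2 + 1.76
    = 61.96 dB

61.96 dB


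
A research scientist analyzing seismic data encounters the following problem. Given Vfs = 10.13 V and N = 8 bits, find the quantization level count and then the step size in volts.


Step 1 — number of quantization levels:
L = 2^N = 2^8 = 256

Step 2 — LSB step size:
delta = Vfs / L
      = 10.13 / 256
      = 0.03957031 V

Levels = 256; step size = 0.03957031 V


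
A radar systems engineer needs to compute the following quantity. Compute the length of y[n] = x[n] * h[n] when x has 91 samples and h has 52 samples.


Linear convolution output length:
L = N + M - 1
  = 91 + 52 - 1
  = 142 samples

142


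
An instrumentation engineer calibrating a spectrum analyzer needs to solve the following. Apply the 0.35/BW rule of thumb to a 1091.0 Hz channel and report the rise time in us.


Rise time from bandwidth relationship:
tr = 0.35 / BW
   = 0.35 / 1091.0
   = 0.0003208065995 s
   = 320.8066 us

320.8066 us


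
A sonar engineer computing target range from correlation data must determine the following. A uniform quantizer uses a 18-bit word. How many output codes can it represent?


Number of quantization levels = 2^N
= 2^18
= 262144

262144


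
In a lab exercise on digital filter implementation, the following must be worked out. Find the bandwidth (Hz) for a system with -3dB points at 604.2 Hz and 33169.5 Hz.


Bandwidth is the difference of -3dB frequencies:
BW = f_high - f_low
   = 33169.5 - 604.2
   = 32565.3 Hz

32565.3 Hz


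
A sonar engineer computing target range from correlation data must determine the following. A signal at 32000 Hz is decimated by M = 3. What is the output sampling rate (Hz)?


Decimation reduces the sample rate:
fs_out = fs_in / M
       = 32000 / 3
       = 10666.6667 Hz

10666.6667 Hz


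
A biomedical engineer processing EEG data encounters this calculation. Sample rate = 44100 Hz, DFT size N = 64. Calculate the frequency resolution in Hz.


DFT frequency resolution:
df = fs / N
   = 44100 / 64
   = 689.0625 Hz

689.0625 Hz


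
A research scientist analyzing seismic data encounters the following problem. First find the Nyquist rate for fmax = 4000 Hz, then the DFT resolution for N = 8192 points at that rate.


Step 1 — Nyquist sampling rate:
fs = 2 * fmax = 2 * 4000 = 8000 Hz

Step 2 — DFT bin spacing:
df = fs / N = 8000 / 8192 = 0.9766 Hz

0.9766 Hz


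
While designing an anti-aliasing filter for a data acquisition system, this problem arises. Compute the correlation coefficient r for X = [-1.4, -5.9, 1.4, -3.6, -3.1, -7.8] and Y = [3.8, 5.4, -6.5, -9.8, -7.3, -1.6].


Pearson correlation coefficient (population):
r = cov(X,Y) / (std(X) * std(Y))
Mean X = -3.4, Mean Y = -2.6667
Cov(X,Y) = -5.048333
Std(X) = 2.965918, Std(Y) = 5.701949
r = -0.2985

-0.2985


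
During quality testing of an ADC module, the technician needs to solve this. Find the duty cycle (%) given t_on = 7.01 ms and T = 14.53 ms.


Duty cycle as a percentage:
DC = (t_on / T) * 100
   = (7.01 / 14.53) * 100
   = 0.48245 * 100
   = 48.25 %

48.25 %


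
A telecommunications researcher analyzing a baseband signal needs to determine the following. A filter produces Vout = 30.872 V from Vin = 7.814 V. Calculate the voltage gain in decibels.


Voltage gain in dB:
G = 20 * log10(Vout / Vin)
  = 20 * log10(30.872 / 7.814)
  = 20 * log10(3.950857)
  = 20 * 0.596691
  = 11.93 dB

11.93 dB


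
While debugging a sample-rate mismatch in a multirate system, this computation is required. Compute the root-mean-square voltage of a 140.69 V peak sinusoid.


RMS voltage for a sinusoidal waveform:
V_rms = V_peak / sqrt(2)
      = 140.69 / 1.414214
      = 99.483 V

99.483 V
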